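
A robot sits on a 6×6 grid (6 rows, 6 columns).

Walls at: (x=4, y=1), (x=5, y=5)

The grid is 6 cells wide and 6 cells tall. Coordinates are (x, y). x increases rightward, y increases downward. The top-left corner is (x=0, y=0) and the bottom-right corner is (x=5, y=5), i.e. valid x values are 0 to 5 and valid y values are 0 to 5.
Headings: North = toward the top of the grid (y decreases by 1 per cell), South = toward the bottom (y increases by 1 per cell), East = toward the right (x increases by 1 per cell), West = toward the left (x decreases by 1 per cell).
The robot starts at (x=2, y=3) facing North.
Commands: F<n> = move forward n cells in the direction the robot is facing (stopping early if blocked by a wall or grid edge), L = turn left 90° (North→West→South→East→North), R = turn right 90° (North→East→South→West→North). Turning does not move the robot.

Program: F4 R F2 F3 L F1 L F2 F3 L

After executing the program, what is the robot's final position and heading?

Answer: Final position: (x=0, y=0), facing South

Derivation:
Start: (x=2, y=3), facing North
  F4: move forward 3/4 (blocked), now at (x=2, y=0)
  R: turn right, now facing East
  F2: move forward 2, now at (x=4, y=0)
  F3: move forward 1/3 (blocked), now at (x=5, y=0)
  L: turn left, now facing North
  F1: move forward 0/1 (blocked), now at (x=5, y=0)
  L: turn left, now facing West
  F2: move forward 2, now at (x=3, y=0)
  F3: move forward 3, now at (x=0, y=0)
  L: turn left, now facing South
Final: (x=0, y=0), facing South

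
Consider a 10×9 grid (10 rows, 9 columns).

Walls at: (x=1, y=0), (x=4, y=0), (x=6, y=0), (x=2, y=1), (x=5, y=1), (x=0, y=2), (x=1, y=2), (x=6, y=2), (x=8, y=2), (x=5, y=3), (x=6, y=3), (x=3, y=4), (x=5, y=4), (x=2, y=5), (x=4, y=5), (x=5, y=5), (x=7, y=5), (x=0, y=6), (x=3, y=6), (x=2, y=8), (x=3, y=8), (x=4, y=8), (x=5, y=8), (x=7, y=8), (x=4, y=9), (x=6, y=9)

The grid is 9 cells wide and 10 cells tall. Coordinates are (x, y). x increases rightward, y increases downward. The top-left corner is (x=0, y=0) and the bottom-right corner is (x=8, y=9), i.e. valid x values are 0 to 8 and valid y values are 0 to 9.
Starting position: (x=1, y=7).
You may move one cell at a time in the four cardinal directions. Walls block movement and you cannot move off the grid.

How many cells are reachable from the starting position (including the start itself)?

Answer: Reachable cells: 58

Derivation:
BFS flood-fill from (x=1, y=7):
  Distance 0: (x=1, y=7)
  Distance 1: (x=1, y=6), (x=0, y=7), (x=2, y=7), (x=1, y=8)
  Distance 2: (x=1, y=5), (x=2, y=6), (x=3, y=7), (x=0, y=8), (x=1, y=9)
  Distance 3: (x=1, y=4), (x=0, y=5), (x=4, y=7), (x=0, y=9), (x=2, y=9)
  Distance 4: (x=1, y=3), (x=0, y=4), (x=2, y=4), (x=4, y=6), (x=5, y=7), (x=3, y=9)
  Distance 5: (x=0, y=3), (x=2, y=3), (x=5, y=6), (x=6, y=7)
  Distance 6: (x=2, y=2), (x=3, y=3), (x=6, y=6), (x=7, y=7), (x=6, y=8)
  Distance 7: (x=3, y=2), (x=4, y=3), (x=6, y=5), (x=7, y=6), (x=8, y=7)
  Distance 8: (x=3, y=1), (x=4, y=2), (x=4, y=4), (x=6, y=4), (x=8, y=6), (x=8, y=8)
  Distance 9: (x=3, y=0), (x=4, y=1), (x=5, y=2), (x=7, y=4), (x=8, y=5), (x=8, y=9)
  Distance 10: (x=2, y=0), (x=7, y=3), (x=8, y=4), (x=7, y=9)
  Distance 11: (x=7, y=2), (x=8, y=3)
  Distance 12: (x=7, y=1)
  Distance 13: (x=7, y=0), (x=6, y=1), (x=8, y=1)
  Distance 14: (x=8, y=0)
Total reachable: 58 (grid has 64 open cells total)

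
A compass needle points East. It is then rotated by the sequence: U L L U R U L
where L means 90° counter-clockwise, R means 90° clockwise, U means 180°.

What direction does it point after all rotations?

Start: East
  U (U-turn (180°)) -> West
  L (left (90° counter-clockwise)) -> South
  L (left (90° counter-clockwise)) -> East
  U (U-turn (180°)) -> West
  R (right (90° clockwise)) -> North
  U (U-turn (180°)) -> South
  L (left (90° counter-clockwise)) -> East
Final: East

Answer: Final heading: East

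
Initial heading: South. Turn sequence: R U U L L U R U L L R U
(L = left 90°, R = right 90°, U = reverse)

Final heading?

Start: South
  R (right (90° clockwise)) -> West
  U (U-turn (180°)) -> East
  U (U-turn (180°)) -> West
  L (left (90° counter-clockwise)) -> South
  L (left (90° counter-clockwise)) -> East
  U (U-turn (180°)) -> West
  R (right (90° clockwise)) -> North
  U (U-turn (180°)) -> South
  L (left (90° counter-clockwise)) -> East
  L (left (90° counter-clockwise)) -> North
  R (right (90° clockwise)) -> East
  U (U-turn (180°)) -> West
Final: West

Answer: Final heading: West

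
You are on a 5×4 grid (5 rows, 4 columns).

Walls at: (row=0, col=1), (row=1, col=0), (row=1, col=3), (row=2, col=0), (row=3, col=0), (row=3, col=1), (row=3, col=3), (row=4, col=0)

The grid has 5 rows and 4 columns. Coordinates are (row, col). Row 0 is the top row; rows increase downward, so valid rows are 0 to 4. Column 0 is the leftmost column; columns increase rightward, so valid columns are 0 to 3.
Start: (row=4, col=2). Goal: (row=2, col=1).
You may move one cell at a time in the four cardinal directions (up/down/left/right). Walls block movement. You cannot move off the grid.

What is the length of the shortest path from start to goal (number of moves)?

Answer: Shortest path length: 3

Derivation:
BFS from (row=4, col=2) until reaching (row=2, col=1):
  Distance 0: (row=4, col=2)
  Distance 1: (row=3, col=2), (row=4, col=1), (row=4, col=3)
  Distance 2: (row=2, col=2)
  Distance 3: (row=1, col=2), (row=2, col=1), (row=2, col=3)  <- goal reached here
One shortest path (3 moves): (row=4, col=2) -> (row=3, col=2) -> (row=2, col=2) -> (row=2, col=1)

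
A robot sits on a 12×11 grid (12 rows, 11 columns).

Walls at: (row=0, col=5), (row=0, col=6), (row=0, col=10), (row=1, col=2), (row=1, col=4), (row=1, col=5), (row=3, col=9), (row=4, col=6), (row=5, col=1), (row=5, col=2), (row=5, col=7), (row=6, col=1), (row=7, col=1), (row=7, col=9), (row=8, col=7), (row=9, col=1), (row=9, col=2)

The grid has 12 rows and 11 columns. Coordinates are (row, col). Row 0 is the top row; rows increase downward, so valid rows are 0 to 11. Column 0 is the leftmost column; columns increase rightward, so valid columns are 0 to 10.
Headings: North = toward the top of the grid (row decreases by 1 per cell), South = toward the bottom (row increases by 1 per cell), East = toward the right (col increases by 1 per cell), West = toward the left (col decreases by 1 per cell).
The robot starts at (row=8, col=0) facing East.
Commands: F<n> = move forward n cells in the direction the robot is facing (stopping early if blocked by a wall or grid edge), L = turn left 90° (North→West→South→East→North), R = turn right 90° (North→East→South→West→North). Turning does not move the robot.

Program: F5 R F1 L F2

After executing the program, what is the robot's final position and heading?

Answer: Final position: (row=9, col=7), facing East

Derivation:
Start: (row=8, col=0), facing East
  F5: move forward 5, now at (row=8, col=5)
  R: turn right, now facing South
  F1: move forward 1, now at (row=9, col=5)
  L: turn left, now facing East
  F2: move forward 2, now at (row=9, col=7)
Final: (row=9, col=7), facing East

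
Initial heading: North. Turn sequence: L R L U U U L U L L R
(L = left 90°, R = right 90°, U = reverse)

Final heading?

Answer: Final heading: East

Derivation:
Start: North
  L (left (90° counter-clockwise)) -> West
  R (right (90° clockwise)) -> North
  L (left (90° counter-clockwise)) -> West
  U (U-turn (180°)) -> East
  U (U-turn (180°)) -> West
  U (U-turn (180°)) -> East
  L (left (90° counter-clockwise)) -> North
  U (U-turn (180°)) -> South
  L (left (90° counter-clockwise)) -> East
  L (left (90° counter-clockwise)) -> North
  R (right (90° clockwise)) -> East
Final: East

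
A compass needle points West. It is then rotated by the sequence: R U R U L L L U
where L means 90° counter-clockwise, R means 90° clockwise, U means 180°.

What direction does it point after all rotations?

Start: West
  R (right (90° clockwise)) -> North
  U (U-turn (180°)) -> South
  R (right (90° clockwise)) -> West
  U (U-turn (180°)) -> East
  L (left (90° counter-clockwise)) -> North
  L (left (90° counter-clockwise)) -> West
  L (left (90° counter-clockwise)) -> South
  U (U-turn (180°)) -> North
Final: North

Answer: Final heading: North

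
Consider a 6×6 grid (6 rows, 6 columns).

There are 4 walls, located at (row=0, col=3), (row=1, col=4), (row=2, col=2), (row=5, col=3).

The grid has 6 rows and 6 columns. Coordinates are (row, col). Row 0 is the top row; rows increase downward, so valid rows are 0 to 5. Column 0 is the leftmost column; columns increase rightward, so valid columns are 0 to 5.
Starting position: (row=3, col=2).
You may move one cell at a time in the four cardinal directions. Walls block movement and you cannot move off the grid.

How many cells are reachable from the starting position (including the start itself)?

Answer: Reachable cells: 32

Derivation:
BFS flood-fill from (row=3, col=2):
  Distance 0: (row=3, col=2)
  Distance 1: (row=3, col=1), (row=3, col=3), (row=4, col=2)
  Distance 2: (row=2, col=1), (row=2, col=3), (row=3, col=0), (row=3, col=4), (row=4, col=1), (row=4, col=3), (row=5, col=2)
  Distance 3: (row=1, col=1), (row=1, col=3), (row=2, col=0), (row=2, col=4), (row=3, col=5), (row=4, col=0), (row=4, col=4), (row=5, col=1)
  Distance 4: (row=0, col=1), (row=1, col=0), (row=1, col=2), (row=2, col=5), (row=4, col=5), (row=5, col=0), (row=5, col=4)
  Distance 5: (row=0, col=0), (row=0, col=2), (row=1, col=5), (row=5, col=5)
  Distance 6: (row=0, col=5)
  Distance 7: (row=0, col=4)
Total reachable: 32 (grid has 32 open cells total)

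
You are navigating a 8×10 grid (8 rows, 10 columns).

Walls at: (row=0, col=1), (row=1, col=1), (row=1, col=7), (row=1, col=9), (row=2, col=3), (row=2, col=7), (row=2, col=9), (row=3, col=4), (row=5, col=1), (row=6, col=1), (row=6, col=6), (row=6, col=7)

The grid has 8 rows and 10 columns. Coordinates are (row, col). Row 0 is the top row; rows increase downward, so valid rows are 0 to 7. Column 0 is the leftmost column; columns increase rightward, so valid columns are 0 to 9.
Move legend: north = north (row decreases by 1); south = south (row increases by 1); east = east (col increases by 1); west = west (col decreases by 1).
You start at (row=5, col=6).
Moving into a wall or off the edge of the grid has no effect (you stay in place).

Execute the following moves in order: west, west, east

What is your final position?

Answer: Final position: (row=5, col=5)

Derivation:
Start: (row=5, col=6)
  west (west): (row=5, col=6) -> (row=5, col=5)
  west (west): (row=5, col=5) -> (row=5, col=4)
  east (east): (row=5, col=4) -> (row=5, col=5)
Final: (row=5, col=5)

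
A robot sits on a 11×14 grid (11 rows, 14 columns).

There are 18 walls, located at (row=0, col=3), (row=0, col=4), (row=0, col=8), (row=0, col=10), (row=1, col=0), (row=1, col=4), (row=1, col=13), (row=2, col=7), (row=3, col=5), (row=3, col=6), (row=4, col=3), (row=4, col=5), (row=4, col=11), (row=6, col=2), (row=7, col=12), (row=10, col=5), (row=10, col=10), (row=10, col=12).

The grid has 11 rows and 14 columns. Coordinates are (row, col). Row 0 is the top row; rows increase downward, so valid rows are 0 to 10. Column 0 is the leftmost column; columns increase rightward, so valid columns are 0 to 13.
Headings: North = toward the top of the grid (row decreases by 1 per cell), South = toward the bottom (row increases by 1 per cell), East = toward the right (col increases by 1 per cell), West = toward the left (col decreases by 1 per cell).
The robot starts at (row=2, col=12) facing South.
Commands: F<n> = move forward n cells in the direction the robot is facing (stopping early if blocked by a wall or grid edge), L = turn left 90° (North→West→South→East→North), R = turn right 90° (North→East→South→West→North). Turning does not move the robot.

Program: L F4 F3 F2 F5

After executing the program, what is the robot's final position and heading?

Start: (row=2, col=12), facing South
  L: turn left, now facing East
  F4: move forward 1/4 (blocked), now at (row=2, col=13)
  F3: move forward 0/3 (blocked), now at (row=2, col=13)
  F2: move forward 0/2 (blocked), now at (row=2, col=13)
  F5: move forward 0/5 (blocked), now at (row=2, col=13)
Final: (row=2, col=13), facing East

Answer: Final position: (row=2, col=13), facing East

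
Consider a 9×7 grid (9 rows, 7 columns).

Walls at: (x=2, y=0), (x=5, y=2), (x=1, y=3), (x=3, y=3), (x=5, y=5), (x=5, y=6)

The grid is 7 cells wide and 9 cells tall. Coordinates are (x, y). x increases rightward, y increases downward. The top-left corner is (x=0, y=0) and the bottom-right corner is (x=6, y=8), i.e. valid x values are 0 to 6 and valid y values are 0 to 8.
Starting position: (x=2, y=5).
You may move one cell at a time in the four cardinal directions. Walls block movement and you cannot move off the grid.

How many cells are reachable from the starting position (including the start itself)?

Answer: Reachable cells: 57

Derivation:
BFS flood-fill from (x=2, y=5):
  Distance 0: (x=2, y=5)
  Distance 1: (x=2, y=4), (x=1, y=5), (x=3, y=5), (x=2, y=6)
  Distance 2: (x=2, y=3), (x=1, y=4), (x=3, y=4), (x=0, y=5), (x=4, y=5), (x=1, y=6), (x=3, y=6), (x=2, y=7)
  Distance 3: (x=2, y=2), (x=0, y=4), (x=4, y=4), (x=0, y=6), (x=4, y=6), (x=1, y=7), (x=3, y=7), (x=2, y=8)
  Distance 4: (x=2, y=1), (x=1, y=2), (x=3, y=2), (x=0, y=3), (x=4, y=3), (x=5, y=4), (x=0, y=7), (x=4, y=7), (x=1, y=8), (x=3, y=8)
  Distance 5: (x=1, y=1), (x=3, y=1), (x=0, y=2), (x=4, y=2), (x=5, y=3), (x=6, y=4), (x=5, y=7), (x=0, y=8), (x=4, y=8)
  Distance 6: (x=1, y=0), (x=3, y=0), (x=0, y=1), (x=4, y=1), (x=6, y=3), (x=6, y=5), (x=6, y=7), (x=5, y=8)
  Distance 7: (x=0, y=0), (x=4, y=0), (x=5, y=1), (x=6, y=2), (x=6, y=6), (x=6, y=8)
  Distance 8: (x=5, y=0), (x=6, y=1)
  Distance 9: (x=6, y=0)
Total reachable: 57 (grid has 57 open cells total)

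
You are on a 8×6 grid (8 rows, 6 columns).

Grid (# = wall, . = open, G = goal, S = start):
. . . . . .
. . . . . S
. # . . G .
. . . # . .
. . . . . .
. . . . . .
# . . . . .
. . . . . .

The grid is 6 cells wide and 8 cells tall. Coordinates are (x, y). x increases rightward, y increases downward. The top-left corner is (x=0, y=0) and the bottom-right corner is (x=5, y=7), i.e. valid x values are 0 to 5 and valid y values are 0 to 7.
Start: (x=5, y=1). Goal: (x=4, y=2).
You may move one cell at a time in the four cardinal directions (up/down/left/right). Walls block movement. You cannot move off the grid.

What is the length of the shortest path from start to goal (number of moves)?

Answer: Shortest path length: 2

Derivation:
BFS from (x=5, y=1) until reaching (x=4, y=2):
  Distance 0: (x=5, y=1)
  Distance 1: (x=5, y=0), (x=4, y=1), (x=5, y=2)
  Distance 2: (x=4, y=0), (x=3, y=1), (x=4, y=2), (x=5, y=3)  <- goal reached here
One shortest path (2 moves): (x=5, y=1) -> (x=4, y=1) -> (x=4, y=2)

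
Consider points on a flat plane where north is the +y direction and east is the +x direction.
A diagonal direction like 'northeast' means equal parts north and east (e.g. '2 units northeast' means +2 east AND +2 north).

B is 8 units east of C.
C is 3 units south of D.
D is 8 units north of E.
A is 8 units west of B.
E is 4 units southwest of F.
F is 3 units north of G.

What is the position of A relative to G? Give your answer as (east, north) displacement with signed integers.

Answer: A is at (east=-4, north=4) relative to G.

Derivation:
Place G at the origin (east=0, north=0).
  F is 3 units north of G: delta (east=+0, north=+3); F at (east=0, north=3).
  E is 4 units southwest of F: delta (east=-4, north=-4); E at (east=-4, north=-1).
  D is 8 units north of E: delta (east=+0, north=+8); D at (east=-4, north=7).
  C is 3 units south of D: delta (east=+0, north=-3); C at (east=-4, north=4).
  B is 8 units east of C: delta (east=+8, north=+0); B at (east=4, north=4).
  A is 8 units west of B: delta (east=-8, north=+0); A at (east=-4, north=4).
Therefore A relative to G: (east=-4, north=4).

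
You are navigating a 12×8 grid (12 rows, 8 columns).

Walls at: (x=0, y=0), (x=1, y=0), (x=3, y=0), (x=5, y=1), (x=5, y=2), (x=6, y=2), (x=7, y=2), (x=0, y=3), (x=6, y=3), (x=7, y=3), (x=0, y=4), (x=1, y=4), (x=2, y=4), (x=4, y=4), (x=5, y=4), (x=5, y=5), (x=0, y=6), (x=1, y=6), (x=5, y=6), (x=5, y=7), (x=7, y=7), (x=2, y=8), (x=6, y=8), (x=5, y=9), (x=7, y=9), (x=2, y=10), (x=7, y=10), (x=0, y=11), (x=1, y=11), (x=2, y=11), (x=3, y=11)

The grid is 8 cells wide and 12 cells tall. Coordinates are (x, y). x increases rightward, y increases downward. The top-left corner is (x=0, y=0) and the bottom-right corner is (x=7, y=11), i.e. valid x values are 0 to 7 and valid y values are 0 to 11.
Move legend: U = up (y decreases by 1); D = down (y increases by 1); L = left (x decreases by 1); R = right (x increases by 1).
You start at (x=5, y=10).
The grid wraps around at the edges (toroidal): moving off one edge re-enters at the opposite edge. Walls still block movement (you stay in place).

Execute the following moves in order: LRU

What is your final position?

Start: (x=5, y=10)
  L (left): (x=5, y=10) -> (x=4, y=10)
  R (right): (x=4, y=10) -> (x=5, y=10)
  U (up): blocked, stay at (x=5, y=10)
Final: (x=5, y=10)

Answer: Final position: (x=5, y=10)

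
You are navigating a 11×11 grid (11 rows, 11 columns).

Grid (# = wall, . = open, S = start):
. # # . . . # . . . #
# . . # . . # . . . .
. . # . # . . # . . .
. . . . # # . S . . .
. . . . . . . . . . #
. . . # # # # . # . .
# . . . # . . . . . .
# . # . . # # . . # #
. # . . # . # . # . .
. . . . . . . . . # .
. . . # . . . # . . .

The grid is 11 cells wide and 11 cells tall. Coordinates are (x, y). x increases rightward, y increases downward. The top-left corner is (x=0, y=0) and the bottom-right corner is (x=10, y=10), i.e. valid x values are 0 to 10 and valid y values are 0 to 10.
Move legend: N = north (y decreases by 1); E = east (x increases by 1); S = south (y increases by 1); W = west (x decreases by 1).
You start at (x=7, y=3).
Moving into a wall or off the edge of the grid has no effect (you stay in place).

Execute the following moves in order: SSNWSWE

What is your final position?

Start: (x=7, y=3)
  S (south): (x=7, y=3) -> (x=7, y=4)
  S (south): (x=7, y=4) -> (x=7, y=5)
  N (north): (x=7, y=5) -> (x=7, y=4)
  W (west): (x=7, y=4) -> (x=6, y=4)
  S (south): blocked, stay at (x=6, y=4)
  W (west): (x=6, y=4) -> (x=5, y=4)
  E (east): (x=5, y=4) -> (x=6, y=4)
Final: (x=6, y=4)

Answer: Final position: (x=6, y=4)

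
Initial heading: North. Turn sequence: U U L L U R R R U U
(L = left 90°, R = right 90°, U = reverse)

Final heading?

Start: North
  U (U-turn (180°)) -> South
  U (U-turn (180°)) -> North
  L (left (90° counter-clockwise)) -> West
  L (left (90° counter-clockwise)) -> South
  U (U-turn (180°)) -> North
  R (right (90° clockwise)) -> East
  R (right (90° clockwise)) -> South
  R (right (90° clockwise)) -> West
  U (U-turn (180°)) -> East
  U (U-turn (180°)) -> West
Final: West

Answer: Final heading: West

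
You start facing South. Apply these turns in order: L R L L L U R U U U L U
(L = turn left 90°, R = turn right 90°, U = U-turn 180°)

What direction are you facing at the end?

Start: South
  L (left (90° counter-clockwise)) -> East
  R (right (90° clockwise)) -> South
  L (left (90° counter-clockwise)) -> East
  L (left (90° counter-clockwise)) -> North
  L (left (90° counter-clockwise)) -> West
  U (U-turn (180°)) -> East
  R (right (90° clockwise)) -> South
  U (U-turn (180°)) -> North
  U (U-turn (180°)) -> South
  U (U-turn (180°)) -> North
  L (left (90° counter-clockwise)) -> West
  U (U-turn (180°)) -> East
Final: East

Answer: Final heading: East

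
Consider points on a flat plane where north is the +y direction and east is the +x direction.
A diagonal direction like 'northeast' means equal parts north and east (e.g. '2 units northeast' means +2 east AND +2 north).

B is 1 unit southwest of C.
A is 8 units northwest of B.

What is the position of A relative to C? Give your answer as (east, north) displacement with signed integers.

Place C at the origin (east=0, north=0).
  B is 1 unit southwest of C: delta (east=-1, north=-1); B at (east=-1, north=-1).
  A is 8 units northwest of B: delta (east=-8, north=+8); A at (east=-9, north=7).
Therefore A relative to C: (east=-9, north=7).

Answer: A is at (east=-9, north=7) relative to C.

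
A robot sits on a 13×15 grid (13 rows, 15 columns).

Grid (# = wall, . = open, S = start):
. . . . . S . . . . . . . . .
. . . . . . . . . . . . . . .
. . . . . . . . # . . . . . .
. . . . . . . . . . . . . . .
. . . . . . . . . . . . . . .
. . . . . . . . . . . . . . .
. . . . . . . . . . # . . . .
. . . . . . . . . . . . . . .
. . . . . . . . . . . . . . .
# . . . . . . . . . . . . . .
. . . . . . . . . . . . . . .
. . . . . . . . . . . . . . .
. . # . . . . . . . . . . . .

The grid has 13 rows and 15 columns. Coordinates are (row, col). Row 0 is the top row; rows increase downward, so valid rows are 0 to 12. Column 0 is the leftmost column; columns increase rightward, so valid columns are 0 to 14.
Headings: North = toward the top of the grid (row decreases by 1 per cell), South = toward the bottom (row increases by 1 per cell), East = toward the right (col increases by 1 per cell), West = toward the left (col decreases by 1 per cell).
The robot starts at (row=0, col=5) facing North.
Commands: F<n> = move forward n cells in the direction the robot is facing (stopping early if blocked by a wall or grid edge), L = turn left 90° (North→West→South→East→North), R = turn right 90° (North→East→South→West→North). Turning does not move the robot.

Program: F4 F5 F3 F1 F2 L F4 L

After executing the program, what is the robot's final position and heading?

Answer: Final position: (row=0, col=1), facing South

Derivation:
Start: (row=0, col=5), facing North
  F4: move forward 0/4 (blocked), now at (row=0, col=5)
  F5: move forward 0/5 (blocked), now at (row=0, col=5)
  F3: move forward 0/3 (blocked), now at (row=0, col=5)
  F1: move forward 0/1 (blocked), now at (row=0, col=5)
  F2: move forward 0/2 (blocked), now at (row=0, col=5)
  L: turn left, now facing West
  F4: move forward 4, now at (row=0, col=1)
  L: turn left, now facing South
Final: (row=0, col=1), facing South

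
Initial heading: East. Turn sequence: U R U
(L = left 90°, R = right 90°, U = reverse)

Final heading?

Answer: Final heading: South

Derivation:
Start: East
  U (U-turn (180°)) -> West
  R (right (90° clockwise)) -> North
  U (U-turn (180°)) -> South
Final: South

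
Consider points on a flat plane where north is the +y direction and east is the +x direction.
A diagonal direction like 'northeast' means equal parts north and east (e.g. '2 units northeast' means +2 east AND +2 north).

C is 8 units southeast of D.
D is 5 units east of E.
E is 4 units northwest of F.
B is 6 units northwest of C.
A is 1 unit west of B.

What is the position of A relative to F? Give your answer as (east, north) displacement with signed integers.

Place F at the origin (east=0, north=0).
  E is 4 units northwest of F: delta (east=-4, north=+4); E at (east=-4, north=4).
  D is 5 units east of E: delta (east=+5, north=+0); D at (east=1, north=4).
  C is 8 units southeast of D: delta (east=+8, north=-8); C at (east=9, north=-4).
  B is 6 units northwest of C: delta (east=-6, north=+6); B at (east=3, north=2).
  A is 1 unit west of B: delta (east=-1, north=+0); A at (east=2, north=2).
Therefore A relative to F: (east=2, north=2).

Answer: A is at (east=2, north=2) relative to F.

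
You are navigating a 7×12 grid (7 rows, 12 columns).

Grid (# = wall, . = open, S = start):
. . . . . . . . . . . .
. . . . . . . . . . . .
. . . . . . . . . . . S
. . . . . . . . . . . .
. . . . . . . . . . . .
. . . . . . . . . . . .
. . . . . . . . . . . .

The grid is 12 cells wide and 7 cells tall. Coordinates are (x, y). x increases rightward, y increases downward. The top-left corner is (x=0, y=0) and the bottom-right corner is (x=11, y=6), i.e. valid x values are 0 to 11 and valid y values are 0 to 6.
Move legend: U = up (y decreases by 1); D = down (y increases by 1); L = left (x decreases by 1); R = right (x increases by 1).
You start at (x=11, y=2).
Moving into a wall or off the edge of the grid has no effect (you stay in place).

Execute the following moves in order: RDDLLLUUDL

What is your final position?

Start: (x=11, y=2)
  R (right): blocked, stay at (x=11, y=2)
  D (down): (x=11, y=2) -> (x=11, y=3)
  D (down): (x=11, y=3) -> (x=11, y=4)
  L (left): (x=11, y=4) -> (x=10, y=4)
  L (left): (x=10, y=4) -> (x=9, y=4)
  L (left): (x=9, y=4) -> (x=8, y=4)
  U (up): (x=8, y=4) -> (x=8, y=3)
  U (up): (x=8, y=3) -> (x=8, y=2)
  D (down): (x=8, y=2) -> (x=8, y=3)
  L (left): (x=8, y=3) -> (x=7, y=3)
Final: (x=7, y=3)

Answer: Final position: (x=7, y=3)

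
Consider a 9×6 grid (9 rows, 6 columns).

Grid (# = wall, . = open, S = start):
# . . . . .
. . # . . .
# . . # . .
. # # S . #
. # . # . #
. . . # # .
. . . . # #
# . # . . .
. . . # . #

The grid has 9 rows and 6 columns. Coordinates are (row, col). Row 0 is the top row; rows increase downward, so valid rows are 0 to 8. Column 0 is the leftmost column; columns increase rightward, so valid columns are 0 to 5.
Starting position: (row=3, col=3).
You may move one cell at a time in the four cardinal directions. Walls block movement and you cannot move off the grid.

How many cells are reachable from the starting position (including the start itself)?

BFS flood-fill from (row=3, col=3):
  Distance 0: (row=3, col=3)
  Distance 1: (row=3, col=4)
  Distance 2: (row=2, col=4), (row=4, col=4)
  Distance 3: (row=1, col=4), (row=2, col=5)
  Distance 4: (row=0, col=4), (row=1, col=3), (row=1, col=5)
  Distance 5: (row=0, col=3), (row=0, col=5)
  Distance 6: (row=0, col=2)
  Distance 7: (row=0, col=1)
  Distance 8: (row=1, col=1)
  Distance 9: (row=1, col=0), (row=2, col=1)
  Distance 10: (row=2, col=2)
Total reachable: 17 (grid has 36 open cells total)

Answer: Reachable cells: 17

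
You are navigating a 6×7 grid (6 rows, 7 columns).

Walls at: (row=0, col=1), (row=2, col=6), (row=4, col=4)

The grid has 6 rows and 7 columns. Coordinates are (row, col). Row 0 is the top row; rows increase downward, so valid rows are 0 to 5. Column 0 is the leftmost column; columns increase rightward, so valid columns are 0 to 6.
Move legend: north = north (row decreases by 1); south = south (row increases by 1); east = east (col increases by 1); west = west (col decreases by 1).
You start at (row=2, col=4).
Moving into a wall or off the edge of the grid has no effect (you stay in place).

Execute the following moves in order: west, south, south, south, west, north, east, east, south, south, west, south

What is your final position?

Start: (row=2, col=4)
  west (west): (row=2, col=4) -> (row=2, col=3)
  south (south): (row=2, col=3) -> (row=3, col=3)
  south (south): (row=3, col=3) -> (row=4, col=3)
  south (south): (row=4, col=3) -> (row=5, col=3)
  west (west): (row=5, col=3) -> (row=5, col=2)
  north (north): (row=5, col=2) -> (row=4, col=2)
  east (east): (row=4, col=2) -> (row=4, col=3)
  east (east): blocked, stay at (row=4, col=3)
  south (south): (row=4, col=3) -> (row=5, col=3)
  south (south): blocked, stay at (row=5, col=3)
  west (west): (row=5, col=3) -> (row=5, col=2)
  south (south): blocked, stay at (row=5, col=2)
Final: (row=5, col=2)

Answer: Final position: (row=5, col=2)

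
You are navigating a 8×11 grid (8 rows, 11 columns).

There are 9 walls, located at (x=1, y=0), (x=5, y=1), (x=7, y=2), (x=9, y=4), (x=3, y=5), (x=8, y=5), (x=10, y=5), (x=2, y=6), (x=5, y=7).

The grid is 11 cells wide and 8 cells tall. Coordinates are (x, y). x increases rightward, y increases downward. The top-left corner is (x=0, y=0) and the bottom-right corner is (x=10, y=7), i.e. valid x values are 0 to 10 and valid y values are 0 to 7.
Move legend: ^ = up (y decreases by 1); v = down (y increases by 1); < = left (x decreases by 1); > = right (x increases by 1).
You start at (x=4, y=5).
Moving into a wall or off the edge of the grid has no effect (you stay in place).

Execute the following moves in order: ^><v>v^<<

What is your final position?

Answer: Final position: (x=4, y=5)

Derivation:
Start: (x=4, y=5)
  ^ (up): (x=4, y=5) -> (x=4, y=4)
  > (right): (x=4, y=4) -> (x=5, y=4)
  < (left): (x=5, y=4) -> (x=4, y=4)
  v (down): (x=4, y=4) -> (x=4, y=5)
  > (right): (x=4, y=5) -> (x=5, y=5)
  v (down): (x=5, y=5) -> (x=5, y=6)
  ^ (up): (x=5, y=6) -> (x=5, y=5)
  < (left): (x=5, y=5) -> (x=4, y=5)
  < (left): blocked, stay at (x=4, y=5)
Final: (x=4, y=5)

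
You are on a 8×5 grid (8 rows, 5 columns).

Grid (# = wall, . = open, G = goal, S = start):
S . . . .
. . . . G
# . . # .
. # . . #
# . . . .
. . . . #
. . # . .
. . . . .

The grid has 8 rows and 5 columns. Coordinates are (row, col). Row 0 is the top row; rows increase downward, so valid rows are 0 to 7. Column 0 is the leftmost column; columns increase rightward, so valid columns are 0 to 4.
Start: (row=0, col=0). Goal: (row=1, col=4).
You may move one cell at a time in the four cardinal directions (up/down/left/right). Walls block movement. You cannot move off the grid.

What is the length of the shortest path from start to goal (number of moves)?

Answer: Shortest path length: 5

Derivation:
BFS from (row=0, col=0) until reaching (row=1, col=4):
  Distance 0: (row=0, col=0)
  Distance 1: (row=0, col=1), (row=1, col=0)
  Distance 2: (row=0, col=2), (row=1, col=1)
  Distance 3: (row=0, col=3), (row=1, col=2), (row=2, col=1)
  Distance 4: (row=0, col=4), (row=1, col=3), (row=2, col=2)
  Distance 5: (row=1, col=4), (row=3, col=2)  <- goal reached here
One shortest path (5 moves): (row=0, col=0) -> (row=0, col=1) -> (row=0, col=2) -> (row=0, col=3) -> (row=0, col=4) -> (row=1, col=4)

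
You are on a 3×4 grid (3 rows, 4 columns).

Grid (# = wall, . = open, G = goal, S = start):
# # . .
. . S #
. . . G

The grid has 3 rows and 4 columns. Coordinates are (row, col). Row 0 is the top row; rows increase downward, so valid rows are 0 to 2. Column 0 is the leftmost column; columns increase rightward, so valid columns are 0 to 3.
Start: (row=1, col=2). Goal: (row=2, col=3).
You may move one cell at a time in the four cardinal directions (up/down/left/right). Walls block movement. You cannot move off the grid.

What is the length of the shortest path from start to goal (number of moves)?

Answer: Shortest path length: 2

Derivation:
BFS from (row=1, col=2) until reaching (row=2, col=3):
  Distance 0: (row=1, col=2)
  Distance 1: (row=0, col=2), (row=1, col=1), (row=2, col=2)
  Distance 2: (row=0, col=3), (row=1, col=0), (row=2, col=1), (row=2, col=3)  <- goal reached here
One shortest path (2 moves): (row=1, col=2) -> (row=2, col=2) -> (row=2, col=3)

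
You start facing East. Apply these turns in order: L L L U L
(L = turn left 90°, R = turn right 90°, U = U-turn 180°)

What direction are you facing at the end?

Answer: Final heading: West

Derivation:
Start: East
  L (left (90° counter-clockwise)) -> North
  L (left (90° counter-clockwise)) -> West
  L (left (90° counter-clockwise)) -> South
  U (U-turn (180°)) -> North
  L (left (90° counter-clockwise)) -> West
Final: West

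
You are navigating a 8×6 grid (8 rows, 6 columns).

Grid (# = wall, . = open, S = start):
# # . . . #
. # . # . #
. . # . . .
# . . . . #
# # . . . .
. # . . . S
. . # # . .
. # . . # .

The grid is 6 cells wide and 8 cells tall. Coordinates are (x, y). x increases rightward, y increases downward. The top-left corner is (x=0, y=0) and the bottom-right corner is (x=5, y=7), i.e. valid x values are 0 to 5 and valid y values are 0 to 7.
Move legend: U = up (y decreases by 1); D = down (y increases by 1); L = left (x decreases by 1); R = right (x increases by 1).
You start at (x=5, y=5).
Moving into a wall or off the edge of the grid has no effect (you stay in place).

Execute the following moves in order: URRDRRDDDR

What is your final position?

Start: (x=5, y=5)
  U (up): (x=5, y=5) -> (x=5, y=4)
  R (right): blocked, stay at (x=5, y=4)
  R (right): blocked, stay at (x=5, y=4)
  D (down): (x=5, y=4) -> (x=5, y=5)
  R (right): blocked, stay at (x=5, y=5)
  R (right): blocked, stay at (x=5, y=5)
  D (down): (x=5, y=5) -> (x=5, y=6)
  D (down): (x=5, y=6) -> (x=5, y=7)
  D (down): blocked, stay at (x=5, y=7)
  R (right): blocked, stay at (x=5, y=7)
Final: (x=5, y=7)

Answer: Final position: (x=5, y=7)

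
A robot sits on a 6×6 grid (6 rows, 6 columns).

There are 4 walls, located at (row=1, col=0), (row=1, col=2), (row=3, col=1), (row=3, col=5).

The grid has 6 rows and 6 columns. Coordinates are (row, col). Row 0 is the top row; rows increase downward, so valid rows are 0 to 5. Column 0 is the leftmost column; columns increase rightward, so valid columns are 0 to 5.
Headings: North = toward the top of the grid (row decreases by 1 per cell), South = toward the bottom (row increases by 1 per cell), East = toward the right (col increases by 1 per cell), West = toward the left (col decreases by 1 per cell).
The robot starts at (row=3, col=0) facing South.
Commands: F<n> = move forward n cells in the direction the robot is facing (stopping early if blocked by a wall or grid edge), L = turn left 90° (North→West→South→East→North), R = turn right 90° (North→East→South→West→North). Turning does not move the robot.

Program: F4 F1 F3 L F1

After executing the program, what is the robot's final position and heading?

Answer: Final position: (row=5, col=1), facing East

Derivation:
Start: (row=3, col=0), facing South
  F4: move forward 2/4 (blocked), now at (row=5, col=0)
  F1: move forward 0/1 (blocked), now at (row=5, col=0)
  F3: move forward 0/3 (blocked), now at (row=5, col=0)
  L: turn left, now facing East
  F1: move forward 1, now at (row=5, col=1)
Final: (row=5, col=1), facing East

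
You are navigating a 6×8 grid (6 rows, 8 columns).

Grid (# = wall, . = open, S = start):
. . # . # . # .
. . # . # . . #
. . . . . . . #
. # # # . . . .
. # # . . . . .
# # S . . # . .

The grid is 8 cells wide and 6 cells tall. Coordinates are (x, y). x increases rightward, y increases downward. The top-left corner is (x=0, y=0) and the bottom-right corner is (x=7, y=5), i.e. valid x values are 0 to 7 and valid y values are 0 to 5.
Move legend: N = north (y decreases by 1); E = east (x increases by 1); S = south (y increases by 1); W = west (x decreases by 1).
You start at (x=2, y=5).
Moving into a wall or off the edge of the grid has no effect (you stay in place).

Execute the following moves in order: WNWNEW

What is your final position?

Start: (x=2, y=5)
  W (west): blocked, stay at (x=2, y=5)
  N (north): blocked, stay at (x=2, y=5)
  W (west): blocked, stay at (x=2, y=5)
  N (north): blocked, stay at (x=2, y=5)
  E (east): (x=2, y=5) -> (x=3, y=5)
  W (west): (x=3, y=5) -> (x=2, y=5)
Final: (x=2, y=5)

Answer: Final position: (x=2, y=5)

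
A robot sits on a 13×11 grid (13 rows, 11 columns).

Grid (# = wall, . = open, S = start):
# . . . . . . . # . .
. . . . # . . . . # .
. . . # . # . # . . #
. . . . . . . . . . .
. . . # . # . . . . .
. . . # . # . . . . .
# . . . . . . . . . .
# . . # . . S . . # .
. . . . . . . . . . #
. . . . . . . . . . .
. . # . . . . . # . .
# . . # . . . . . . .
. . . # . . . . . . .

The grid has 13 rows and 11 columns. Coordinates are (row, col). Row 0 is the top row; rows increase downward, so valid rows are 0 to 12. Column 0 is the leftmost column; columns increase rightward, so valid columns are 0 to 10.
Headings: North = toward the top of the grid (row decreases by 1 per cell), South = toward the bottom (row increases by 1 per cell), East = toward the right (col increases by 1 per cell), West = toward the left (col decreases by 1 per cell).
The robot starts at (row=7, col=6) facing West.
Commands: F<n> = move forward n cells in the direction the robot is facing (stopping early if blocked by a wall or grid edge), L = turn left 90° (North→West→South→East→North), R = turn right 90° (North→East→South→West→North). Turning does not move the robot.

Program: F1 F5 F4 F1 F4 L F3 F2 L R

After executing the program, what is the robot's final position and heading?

Start: (row=7, col=6), facing West
  F1: move forward 1, now at (row=7, col=5)
  F5: move forward 1/5 (blocked), now at (row=7, col=4)
  F4: move forward 0/4 (blocked), now at (row=7, col=4)
  F1: move forward 0/1 (blocked), now at (row=7, col=4)
  F4: move forward 0/4 (blocked), now at (row=7, col=4)
  L: turn left, now facing South
  F3: move forward 3, now at (row=10, col=4)
  F2: move forward 2, now at (row=12, col=4)
  L: turn left, now facing East
  R: turn right, now facing South
Final: (row=12, col=4), facing South

Answer: Final position: (row=12, col=4), facing South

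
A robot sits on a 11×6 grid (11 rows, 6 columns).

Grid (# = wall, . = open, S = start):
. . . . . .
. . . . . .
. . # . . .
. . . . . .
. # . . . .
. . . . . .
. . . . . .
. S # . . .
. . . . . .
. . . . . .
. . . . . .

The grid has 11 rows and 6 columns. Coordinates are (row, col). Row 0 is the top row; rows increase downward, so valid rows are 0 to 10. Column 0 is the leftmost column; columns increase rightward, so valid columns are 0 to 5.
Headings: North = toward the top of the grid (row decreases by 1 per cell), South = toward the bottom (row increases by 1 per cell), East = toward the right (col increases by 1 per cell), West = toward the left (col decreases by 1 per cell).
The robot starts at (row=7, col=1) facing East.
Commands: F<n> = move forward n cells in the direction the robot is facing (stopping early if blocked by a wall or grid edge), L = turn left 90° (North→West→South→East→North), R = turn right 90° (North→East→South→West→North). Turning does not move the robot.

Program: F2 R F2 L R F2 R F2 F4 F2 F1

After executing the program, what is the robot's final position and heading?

Start: (row=7, col=1), facing East
  F2: move forward 0/2 (blocked), now at (row=7, col=1)
  R: turn right, now facing South
  F2: move forward 2, now at (row=9, col=1)
  L: turn left, now facing East
  R: turn right, now facing South
  F2: move forward 1/2 (blocked), now at (row=10, col=1)
  R: turn right, now facing West
  F2: move forward 1/2 (blocked), now at (row=10, col=0)
  F4: move forward 0/4 (blocked), now at (row=10, col=0)
  F2: move forward 0/2 (blocked), now at (row=10, col=0)
  F1: move forward 0/1 (blocked), now at (row=10, col=0)
Final: (row=10, col=0), facing West

Answer: Final position: (row=10, col=0), facing West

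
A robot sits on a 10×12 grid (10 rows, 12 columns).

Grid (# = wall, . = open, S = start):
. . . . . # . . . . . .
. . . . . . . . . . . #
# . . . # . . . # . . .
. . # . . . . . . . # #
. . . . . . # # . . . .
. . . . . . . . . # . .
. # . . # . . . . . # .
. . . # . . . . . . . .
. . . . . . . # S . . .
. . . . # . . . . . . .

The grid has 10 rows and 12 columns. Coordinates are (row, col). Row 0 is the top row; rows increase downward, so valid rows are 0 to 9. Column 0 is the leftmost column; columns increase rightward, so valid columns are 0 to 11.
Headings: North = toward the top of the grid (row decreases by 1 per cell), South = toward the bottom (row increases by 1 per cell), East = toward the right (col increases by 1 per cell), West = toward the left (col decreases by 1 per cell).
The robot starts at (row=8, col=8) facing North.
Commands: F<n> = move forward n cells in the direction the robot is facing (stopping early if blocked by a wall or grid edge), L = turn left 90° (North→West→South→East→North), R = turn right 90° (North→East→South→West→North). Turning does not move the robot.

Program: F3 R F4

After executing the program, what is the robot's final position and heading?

Start: (row=8, col=8), facing North
  F3: move forward 3, now at (row=5, col=8)
  R: turn right, now facing East
  F4: move forward 0/4 (blocked), now at (row=5, col=8)
Final: (row=5, col=8), facing East

Answer: Final position: (row=5, col=8), facing East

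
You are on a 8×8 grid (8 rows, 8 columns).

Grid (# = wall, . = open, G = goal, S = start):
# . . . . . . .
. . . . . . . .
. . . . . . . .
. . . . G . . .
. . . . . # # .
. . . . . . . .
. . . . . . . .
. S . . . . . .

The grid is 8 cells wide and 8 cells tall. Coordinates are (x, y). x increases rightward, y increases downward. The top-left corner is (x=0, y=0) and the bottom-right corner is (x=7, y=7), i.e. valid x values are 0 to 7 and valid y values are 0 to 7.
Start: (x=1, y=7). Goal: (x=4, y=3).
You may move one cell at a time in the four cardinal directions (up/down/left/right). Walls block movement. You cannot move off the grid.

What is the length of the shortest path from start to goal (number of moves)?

Answer: Shortest path length: 7

Derivation:
BFS from (x=1, y=7) until reaching (x=4, y=3):
  Distance 0: (x=1, y=7)
  Distance 1: (x=1, y=6), (x=0, y=7), (x=2, y=7)
  Distance 2: (x=1, y=5), (x=0, y=6), (x=2, y=6), (x=3, y=7)
  Distance 3: (x=1, y=4), (x=0, y=5), (x=2, y=5), (x=3, y=6), (x=4, y=7)
  Distance 4: (x=1, y=3), (x=0, y=4), (x=2, y=4), (x=3, y=5), (x=4, y=6), (x=5, y=7)
  Distance 5: (x=1, y=2), (x=0, y=3), (x=2, y=3), (x=3, y=4), (x=4, y=5), (x=5, y=6), (x=6, y=7)
  Distance 6: (x=1, y=1), (x=0, y=2), (x=2, y=2), (x=3, y=3), (x=4, y=4), (x=5, y=5), (x=6, y=6), (x=7, y=7)
  Distance 7: (x=1, y=0), (x=0, y=1), (x=2, y=1), (x=3, y=2), (x=4, y=3), (x=6, y=5), (x=7, y=6)  <- goal reached here
One shortest path (7 moves): (x=1, y=7) -> (x=2, y=7) -> (x=3, y=7) -> (x=4, y=7) -> (x=4, y=6) -> (x=4, y=5) -> (x=4, y=4) -> (x=4, y=3)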